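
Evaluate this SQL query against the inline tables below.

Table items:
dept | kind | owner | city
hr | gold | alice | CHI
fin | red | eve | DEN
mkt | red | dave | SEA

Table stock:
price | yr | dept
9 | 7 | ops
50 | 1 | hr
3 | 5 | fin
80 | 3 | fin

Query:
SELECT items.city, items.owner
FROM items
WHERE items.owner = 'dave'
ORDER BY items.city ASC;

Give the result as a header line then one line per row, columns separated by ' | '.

After WHERE (1 rows):
items.dept | items.kind | items.owner | items.city
mkt | red | dave | SEA
After SELECT (1 rows):
items.city | items.owner
SEA | dave
After ORDER BY (1 rows):
items.city | items.owner
SEA | dave

== RESULT ==
items.city | items.owner
SEA | dave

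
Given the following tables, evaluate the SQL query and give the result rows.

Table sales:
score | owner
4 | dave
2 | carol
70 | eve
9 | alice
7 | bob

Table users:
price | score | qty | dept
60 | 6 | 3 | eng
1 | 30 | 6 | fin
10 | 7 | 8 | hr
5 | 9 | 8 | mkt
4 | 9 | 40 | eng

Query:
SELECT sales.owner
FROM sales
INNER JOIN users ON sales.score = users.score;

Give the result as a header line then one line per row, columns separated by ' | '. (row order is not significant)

After JOIN users (3 rows):
sales.score | sales.owner | users.price | users.score | users.qty | users.dept
9 | alice | 5 | 9 | 8 | mkt
9 | alice | 4 | 9 | 40 | eng
7 | bob | 10 | 7 | 8 | hr
After SELECT (3 rows):
sales.owner
alice
alice
bob

== RESULT ==
sales.owner
alice
alice
bob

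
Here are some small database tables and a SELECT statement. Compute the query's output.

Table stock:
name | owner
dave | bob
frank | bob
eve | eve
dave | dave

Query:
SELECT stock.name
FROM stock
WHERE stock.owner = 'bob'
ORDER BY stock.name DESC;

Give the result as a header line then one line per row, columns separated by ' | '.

== RESULT ==
stock.name
frank
dave

Derivation:
After WHERE (2 rows):
stock.name | stock.owner
dave | bob
frank | bob
After SELECT (2 rows):
stock.name
dave
frank
After ORDER BY (2 rows):
stock.name
frank
dave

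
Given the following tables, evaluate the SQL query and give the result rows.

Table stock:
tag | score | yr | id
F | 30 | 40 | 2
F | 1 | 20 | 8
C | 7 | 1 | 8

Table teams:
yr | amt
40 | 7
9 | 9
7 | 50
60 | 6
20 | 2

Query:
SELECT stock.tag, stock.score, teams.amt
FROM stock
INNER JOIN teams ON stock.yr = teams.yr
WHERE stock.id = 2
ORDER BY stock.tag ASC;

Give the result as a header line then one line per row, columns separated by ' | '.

After JOIN teams (2 rows):
stock.tag | stock.score | stock.yr | stock.id | teams.yr | teams.amt
F | 30 | 40 | 2 | 40 | 7
F | 1 | 20 | 8 | 20 | 2
After WHERE (1 rows):
stock.tag | stock.score | stock.yr | stock.id | teams.yr | teams.amt
F | 30 | 40 | 2 | 40 | 7
After SELECT (1 rows):
stock.tag | stock.score | teams.amt
F | 30 | 7
After ORDER BY (1 rows):
stock.tag | stock.score | teams.amt
F | 30 | 7

== RESULT ==
stock.tag | stock.score | teams.amt
F | 30 | 7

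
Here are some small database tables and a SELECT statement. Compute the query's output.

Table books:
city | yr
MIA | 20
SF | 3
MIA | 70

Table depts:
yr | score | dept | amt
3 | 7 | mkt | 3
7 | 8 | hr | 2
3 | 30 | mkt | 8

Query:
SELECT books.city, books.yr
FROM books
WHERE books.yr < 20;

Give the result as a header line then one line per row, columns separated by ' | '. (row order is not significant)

== RESULT ==
books.city | books.yr
SF | 3

Derivation:
After WHERE (1 rows):
books.city | books.yr
SF | 3
After SELECT (1 rows):
books.city | books.yr
SF | 3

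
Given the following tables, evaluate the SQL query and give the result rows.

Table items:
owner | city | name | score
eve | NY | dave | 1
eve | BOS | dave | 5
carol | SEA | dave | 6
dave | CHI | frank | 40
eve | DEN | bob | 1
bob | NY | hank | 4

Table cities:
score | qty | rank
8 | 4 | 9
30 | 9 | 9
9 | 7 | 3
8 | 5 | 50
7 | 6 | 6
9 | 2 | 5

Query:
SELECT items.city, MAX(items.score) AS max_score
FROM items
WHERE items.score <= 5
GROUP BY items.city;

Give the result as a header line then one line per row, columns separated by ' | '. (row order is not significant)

== RESULT ==
items.city | max_score
NY | 4
BOS | 5
DEN | 1

Derivation:
After WHERE (4 rows):
items.owner | items.city | items.name | items.score
eve | NY | dave | 1
eve | BOS | dave | 5
eve | DEN | bob | 1
bob | NY | hank | 4
After GROUP BY (3 rows):
items.city | max_score
NY | 4
BOS | 5
DEN | 1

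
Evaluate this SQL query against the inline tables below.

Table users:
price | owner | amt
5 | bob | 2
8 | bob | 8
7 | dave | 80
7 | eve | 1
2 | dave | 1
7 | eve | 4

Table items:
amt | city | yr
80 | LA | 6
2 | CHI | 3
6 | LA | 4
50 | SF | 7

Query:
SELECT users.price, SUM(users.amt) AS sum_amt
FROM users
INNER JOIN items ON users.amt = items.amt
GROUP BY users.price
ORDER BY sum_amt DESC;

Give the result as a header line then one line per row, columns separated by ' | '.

== RESULT ==
users.price | sum_amt
7 | 80
5 | 2

Derivation:
After JOIN items (2 rows):
users.price | users.owner | users.amt | items.amt | items.city | items.yr
5 | bob | 2 | 2 | CHI | 3
7 | dave | 80 | 80 | LA | 6
After GROUP BY (2 rows):
users.price | sum_amt
5 | 2
7 | 80
After ORDER BY (2 rows):
users.price | sum_amt
7 | 80
5 | 2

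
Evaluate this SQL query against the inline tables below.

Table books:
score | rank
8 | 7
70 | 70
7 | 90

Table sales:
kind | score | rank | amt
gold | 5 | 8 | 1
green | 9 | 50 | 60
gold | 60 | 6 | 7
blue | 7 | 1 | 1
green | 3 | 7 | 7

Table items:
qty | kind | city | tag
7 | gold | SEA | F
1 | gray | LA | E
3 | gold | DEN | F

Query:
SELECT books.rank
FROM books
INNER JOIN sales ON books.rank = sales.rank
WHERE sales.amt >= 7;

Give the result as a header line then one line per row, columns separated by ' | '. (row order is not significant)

== RESULT ==
books.rank
7

Derivation:
After JOIN sales (1 rows):
books.score | books.rank | sales.kind | sales.score | sales.rank | sales.amt
8 | 7 | green | 3 | 7 | 7
After WHERE (1 rows):
books.score | books.rank | sales.kind | sales.score | sales.rank | sales.amt
8 | 7 | green | 3 | 7 | 7
After SELECT (1 rows):
books.rank
7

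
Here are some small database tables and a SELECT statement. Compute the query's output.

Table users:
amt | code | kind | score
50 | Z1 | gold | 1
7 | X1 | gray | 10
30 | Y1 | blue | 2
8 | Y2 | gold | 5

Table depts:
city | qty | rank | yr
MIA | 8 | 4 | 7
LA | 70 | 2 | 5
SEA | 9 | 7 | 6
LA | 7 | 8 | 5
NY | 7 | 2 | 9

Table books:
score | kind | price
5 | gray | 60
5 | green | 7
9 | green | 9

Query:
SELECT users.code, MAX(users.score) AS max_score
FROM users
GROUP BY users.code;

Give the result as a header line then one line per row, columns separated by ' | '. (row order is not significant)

After GROUP BY (4 rows):
users.code | max_score
Z1 | 1
X1 | 10
Y1 | 2
Y2 | 5

== RESULT ==
users.code | max_score
Z1 | 1
X1 | 10
Y1 | 2
Y2 | 5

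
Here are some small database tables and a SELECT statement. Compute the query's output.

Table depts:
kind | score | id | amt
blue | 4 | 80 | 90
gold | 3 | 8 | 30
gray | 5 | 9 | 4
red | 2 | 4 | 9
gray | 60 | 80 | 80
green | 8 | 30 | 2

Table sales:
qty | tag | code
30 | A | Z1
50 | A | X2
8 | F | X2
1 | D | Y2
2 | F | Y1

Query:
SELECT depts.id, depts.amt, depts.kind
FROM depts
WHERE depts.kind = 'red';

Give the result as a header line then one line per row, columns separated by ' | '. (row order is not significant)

== RESULT ==
depts.id | depts.amt | depts.kind
4 | 9 | red

Derivation:
After WHERE (1 rows):
depts.kind | depts.score | depts.id | depts.amt
red | 2 | 4 | 9
After SELECT (1 rows):
depts.id | depts.amt | depts.kind
4 | 9 | red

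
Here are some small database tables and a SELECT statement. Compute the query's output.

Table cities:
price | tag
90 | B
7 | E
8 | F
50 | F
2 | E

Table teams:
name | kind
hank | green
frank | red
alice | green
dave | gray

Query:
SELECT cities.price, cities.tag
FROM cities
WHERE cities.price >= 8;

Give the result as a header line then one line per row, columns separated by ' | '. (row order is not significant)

== RESULT ==
cities.price | cities.tag
90 | B
8 | F
50 | F

Derivation:
After WHERE (3 rows):
cities.price | cities.tag
90 | B
8 | F
50 | F
After SELECT (3 rows):
cities.price | cities.tag
90 | B
8 | F
50 | F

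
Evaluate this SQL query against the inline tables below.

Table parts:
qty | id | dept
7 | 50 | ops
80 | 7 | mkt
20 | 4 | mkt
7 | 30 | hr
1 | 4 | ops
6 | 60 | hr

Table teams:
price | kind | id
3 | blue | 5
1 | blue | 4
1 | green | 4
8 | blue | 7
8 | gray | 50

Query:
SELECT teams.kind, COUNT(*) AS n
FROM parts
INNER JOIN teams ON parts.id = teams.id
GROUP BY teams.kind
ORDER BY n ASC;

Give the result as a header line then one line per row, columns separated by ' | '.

== RESULT ==
teams.kind | n
gray | 1
green | 2
blue | 3

Derivation:
After JOIN teams (6 rows):
parts.qty | parts.id | parts.dept | teams.price | teams.kind | teams.id
7 | 50 | ops | 8 | gray | 50
80 | 7 | mkt | 8 | blue | 7
20 | 4 | mkt | 1 | blue | 4
20 | 4 | mkt | 1 | green | 4
1 | 4 | ops | 1 | blue | 4
1 | 4 | ops | 1 | green | 4
After GROUP BY (3 rows):
teams.kind | n
gray | 1
blue | 3
green | 2
After ORDER BY (3 rows):
teams.kind | n
gray | 1
green | 2
blue | 3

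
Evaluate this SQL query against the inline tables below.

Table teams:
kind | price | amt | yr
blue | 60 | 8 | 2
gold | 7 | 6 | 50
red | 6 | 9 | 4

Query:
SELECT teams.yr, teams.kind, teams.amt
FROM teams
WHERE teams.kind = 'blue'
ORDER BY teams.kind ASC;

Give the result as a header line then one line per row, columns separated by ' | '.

After WHERE (1 rows):
teams.kind | teams.price | teams.amt | teams.yr
blue | 60 | 8 | 2
After SELECT (1 rows):
teams.yr | teams.kind | teams.amt
2 | blue | 8
After ORDER BY (1 rows):
teams.yr | teams.kind | teams.amt
2 | blue | 8

== RESULT ==
teams.yr | teams.kind | teams.amt
2 | blue | 8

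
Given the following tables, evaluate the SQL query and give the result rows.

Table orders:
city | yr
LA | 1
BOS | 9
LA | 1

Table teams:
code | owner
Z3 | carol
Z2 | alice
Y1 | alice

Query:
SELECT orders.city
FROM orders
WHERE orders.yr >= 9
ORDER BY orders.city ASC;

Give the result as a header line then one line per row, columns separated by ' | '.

After WHERE (1 rows):
orders.city | orders.yr
BOS | 9
After SELECT (1 rows):
orders.city
BOS
After ORDER BY (1 rows):
orders.city
BOS

== RESULT ==
orders.city
BOS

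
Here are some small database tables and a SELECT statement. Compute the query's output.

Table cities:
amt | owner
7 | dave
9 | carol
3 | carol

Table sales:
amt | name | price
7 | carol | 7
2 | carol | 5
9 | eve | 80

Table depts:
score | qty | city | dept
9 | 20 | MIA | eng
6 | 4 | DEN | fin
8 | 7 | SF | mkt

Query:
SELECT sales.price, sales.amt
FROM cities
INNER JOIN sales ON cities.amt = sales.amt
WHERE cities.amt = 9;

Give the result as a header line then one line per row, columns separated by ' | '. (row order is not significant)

After JOIN sales (2 rows):
cities.amt | cities.owner | sales.amt | sales.name | sales.price
7 | dave | 7 | carol | 7
9 | carol | 9 | eve | 80
After WHERE (1 rows):
cities.amt | cities.owner | sales.amt | sales.name | sales.price
9 | carol | 9 | eve | 80
After SELECT (1 rows):
sales.price | sales.amt
80 | 9

== RESULT ==
sales.price | sales.amt
80 | 9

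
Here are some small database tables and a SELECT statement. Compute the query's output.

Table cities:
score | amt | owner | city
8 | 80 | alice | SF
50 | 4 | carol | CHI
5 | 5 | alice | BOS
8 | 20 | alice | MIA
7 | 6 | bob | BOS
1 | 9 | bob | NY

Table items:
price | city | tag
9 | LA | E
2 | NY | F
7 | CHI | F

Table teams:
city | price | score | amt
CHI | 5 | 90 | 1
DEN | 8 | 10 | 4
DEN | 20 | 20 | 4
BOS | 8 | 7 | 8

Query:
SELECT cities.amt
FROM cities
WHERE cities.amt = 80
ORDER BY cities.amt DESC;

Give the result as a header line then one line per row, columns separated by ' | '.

== RESULT ==
cities.amt
80

Derivation:
After WHERE (1 rows):
cities.score | cities.amt | cities.owner | cities.city
8 | 80 | alice | SF
After SELECT (1 rows):
cities.amt
80
After ORDER BY (1 rows):
cities.amt
80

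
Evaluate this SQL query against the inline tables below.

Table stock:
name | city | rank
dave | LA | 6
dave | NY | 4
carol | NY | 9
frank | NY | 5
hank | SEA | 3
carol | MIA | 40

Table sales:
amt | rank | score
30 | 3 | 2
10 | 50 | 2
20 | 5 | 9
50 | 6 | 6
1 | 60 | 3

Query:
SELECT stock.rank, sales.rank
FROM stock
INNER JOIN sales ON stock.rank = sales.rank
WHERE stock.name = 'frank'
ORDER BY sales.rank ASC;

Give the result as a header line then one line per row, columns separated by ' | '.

== RESULT ==
stock.rank | sales.rank
5 | 5

Derivation:
After JOIN sales (3 rows):
stock.name | stock.city | stock.rank | sales.amt | sales.rank | sales.score
dave | LA | 6 | 50 | 6 | 6
frank | NY | 5 | 20 | 5 | 9
hank | SEA | 3 | 30 | 3 | 2
After WHERE (1 rows):
stock.name | stock.city | stock.rank | sales.amt | sales.rank | sales.score
frank | NY | 5 | 20 | 5 | 9
After SELECT (1 rows):
stock.rank | sales.rank
5 | 5
After ORDER BY (1 rows):
stock.rank | sales.rank
5 | 5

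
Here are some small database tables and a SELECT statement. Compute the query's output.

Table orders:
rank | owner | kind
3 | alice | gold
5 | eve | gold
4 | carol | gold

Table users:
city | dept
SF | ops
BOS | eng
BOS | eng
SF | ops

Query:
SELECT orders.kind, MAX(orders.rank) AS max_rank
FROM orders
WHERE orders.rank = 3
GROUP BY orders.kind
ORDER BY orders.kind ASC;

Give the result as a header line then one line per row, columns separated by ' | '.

== RESULT ==
orders.kind | max_rank
gold | 3

Derivation:
After WHERE (1 rows):
orders.rank | orders.owner | orders.kind
3 | alice | gold
After GROUP BY (1 rows):
orders.kind | max_rank
gold | 3
After ORDER BY (1 rows):
orders.kind | max_rank
gold | 3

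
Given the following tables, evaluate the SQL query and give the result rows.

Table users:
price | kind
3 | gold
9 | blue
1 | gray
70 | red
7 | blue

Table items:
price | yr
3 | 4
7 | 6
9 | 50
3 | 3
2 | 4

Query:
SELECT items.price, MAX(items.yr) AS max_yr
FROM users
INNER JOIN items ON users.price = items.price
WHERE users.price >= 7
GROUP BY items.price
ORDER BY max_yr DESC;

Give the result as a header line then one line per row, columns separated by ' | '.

After JOIN items (4 rows):
users.price | users.kind | items.price | items.yr
3 | gold | 3 | 4
3 | gold | 3 | 3
9 | blue | 9 | 50
7 | blue | 7 | 6
After WHERE (2 rows):
users.price | users.kind | items.price | items.yr
9 | blue | 9 | 50
7 | blue | 7 | 6
After GROUP BY (2 rows):
items.price | max_yr
9 | 50
7 | 6
After ORDER BY (2 rows):
items.price | max_yr
9 | 50
7 | 6

== RESULT ==
items.price | max_yr
9 | 50
7 | 6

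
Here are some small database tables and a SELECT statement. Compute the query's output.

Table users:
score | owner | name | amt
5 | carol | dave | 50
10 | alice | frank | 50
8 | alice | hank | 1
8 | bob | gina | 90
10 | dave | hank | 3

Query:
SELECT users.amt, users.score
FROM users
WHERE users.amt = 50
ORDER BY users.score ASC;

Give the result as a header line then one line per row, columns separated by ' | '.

== RESULT ==
users.amt | users.score
50 | 5
50 | 10

Derivation:
After WHERE (2 rows):
users.score | users.owner | users.name | users.amt
5 | carol | dave | 50
10 | alice | frank | 50
After SELECT (2 rows):
users.amt | users.score
50 | 5
50 | 10
After ORDER BY (2 rows):
users.amt | users.score
50 | 5
50 | 10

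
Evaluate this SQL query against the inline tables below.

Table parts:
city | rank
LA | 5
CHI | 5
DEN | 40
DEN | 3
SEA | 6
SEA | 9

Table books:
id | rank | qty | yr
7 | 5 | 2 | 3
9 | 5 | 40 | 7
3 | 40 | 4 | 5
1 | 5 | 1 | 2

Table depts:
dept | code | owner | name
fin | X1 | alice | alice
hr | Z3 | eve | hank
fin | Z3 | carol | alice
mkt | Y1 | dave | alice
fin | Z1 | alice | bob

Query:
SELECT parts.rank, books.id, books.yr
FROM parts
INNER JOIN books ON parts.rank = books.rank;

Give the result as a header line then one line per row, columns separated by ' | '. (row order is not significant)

== RESULT ==
parts.rank | books.id | books.yr
5 | 7 | 3
5 | 9 | 7
5 | 1 | 2
5 | 7 | 3
5 | 9 | 7
5 | 1 | 2
40 | 3 | 5

Derivation:
After JOIN books (7 rows):
parts.city | parts.rank | books.id | books.rank | books.qty | books.yr
LA | 5 | 7 | 5 | 2 | 3
LA | 5 | 9 | 5 | 40 | 7
LA | 5 | 1 | 5 | 1 | 2
CHI | 5 | 7 | 5 | 2 | 3
CHI | 5 | 9 | 5 | 40 | 7
CHI | 5 | 1 | 5 | 1 | 2
DEN | 40 | 3 | 40 | 4 | 5
After SELECT (7 rows):
parts.rank | books.id | books.yr
5 | 7 | 3
5 | 9 | 7
5 | 1 | 2
5 | 7 | 3
5 | 9 | 7
5 | 1 | 2
40 | 3 | 5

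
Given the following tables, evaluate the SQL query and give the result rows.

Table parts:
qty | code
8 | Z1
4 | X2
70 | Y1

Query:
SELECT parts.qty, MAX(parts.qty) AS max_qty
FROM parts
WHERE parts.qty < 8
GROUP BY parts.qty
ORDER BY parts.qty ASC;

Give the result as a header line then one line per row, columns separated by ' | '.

After WHERE (1 rows):
parts.qty | parts.code
4 | X2
After GROUP BY (1 rows):
parts.qty | max_qty
4 | 4
After ORDER BY (1 rows):
parts.qty | max_qty
4 | 4

== RESULT ==
parts.qty | max_qty
4 | 4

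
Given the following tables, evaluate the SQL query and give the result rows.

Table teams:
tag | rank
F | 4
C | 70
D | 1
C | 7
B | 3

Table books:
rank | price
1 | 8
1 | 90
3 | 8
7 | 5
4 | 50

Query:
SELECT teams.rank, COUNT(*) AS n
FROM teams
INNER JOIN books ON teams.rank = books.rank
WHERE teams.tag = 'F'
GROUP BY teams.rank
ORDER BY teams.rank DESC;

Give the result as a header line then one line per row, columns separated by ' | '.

== RESULT ==
teams.rank | n
4 | 1

Derivation:
After JOIN books (5 rows):
teams.tag | teams.rank | books.rank | books.price
F | 4 | 4 | 50
D | 1 | 1 | 8
D | 1 | 1 | 90
C | 7 | 7 | 5
B | 3 | 3 | 8
After WHERE (1 rows):
teams.tag | teams.rank | books.rank | books.price
F | 4 | 4 | 50
After GROUP BY (1 rows):
teams.rank | n
4 | 1
After ORDER BY (1 rows):
teams.rank | n
4 | 1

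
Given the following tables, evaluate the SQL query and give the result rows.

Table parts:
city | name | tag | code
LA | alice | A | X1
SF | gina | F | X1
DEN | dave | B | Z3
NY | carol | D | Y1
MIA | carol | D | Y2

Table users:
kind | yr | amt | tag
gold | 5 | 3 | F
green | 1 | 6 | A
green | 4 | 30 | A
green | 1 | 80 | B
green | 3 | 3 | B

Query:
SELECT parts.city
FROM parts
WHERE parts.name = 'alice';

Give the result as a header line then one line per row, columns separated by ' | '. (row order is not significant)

After WHERE (1 rows):
parts.city | parts.name | parts.tag | parts.code
LA | alice | A | X1
After SELECT (1 rows):
parts.city
LA

== RESULT ==
parts.city
LA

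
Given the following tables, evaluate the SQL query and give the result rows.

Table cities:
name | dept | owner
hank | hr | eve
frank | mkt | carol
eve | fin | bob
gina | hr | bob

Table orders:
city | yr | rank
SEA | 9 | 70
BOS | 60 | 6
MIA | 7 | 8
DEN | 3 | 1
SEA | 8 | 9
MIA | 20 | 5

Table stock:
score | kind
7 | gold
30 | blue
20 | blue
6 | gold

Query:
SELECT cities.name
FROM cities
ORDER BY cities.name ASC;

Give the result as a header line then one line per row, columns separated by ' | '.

After SELECT (4 rows):
cities.name
hank
frank
eve
gina
After ORDER BY (4 rows):
cities.name
eve
frank
gina
hank

== RESULT ==
cities.name
eve
frank
gina
hank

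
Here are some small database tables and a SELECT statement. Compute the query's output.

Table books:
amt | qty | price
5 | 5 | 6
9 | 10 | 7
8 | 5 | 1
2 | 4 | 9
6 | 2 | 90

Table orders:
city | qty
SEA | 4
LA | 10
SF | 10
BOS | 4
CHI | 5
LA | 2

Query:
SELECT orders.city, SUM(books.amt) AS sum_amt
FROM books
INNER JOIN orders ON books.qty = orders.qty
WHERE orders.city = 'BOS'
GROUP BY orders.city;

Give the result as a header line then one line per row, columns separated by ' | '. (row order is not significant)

After JOIN orders (7 rows):
books.amt | books.qty | books.price | orders.city | orders.qty
5 | 5 | 6 | CHI | 5
9 | 10 | 7 | LA | 10
9 | 10 | 7 | SF | 10
8 | 5 | 1 | CHI | 5
2 | 4 | 9 | SEA | 4
2 | 4 | 9 | BOS | 4
6 | 2 | 90 | LA | 2
After WHERE (1 rows):
books.amt | books.qty | books.price | orders.city | orders.qty
2 | 4 | 9 | BOS | 4
After GROUP BY (1 rows):
orders.city | sum_amt
BOS | 2

== RESULT ==
orders.city | sum_amt
BOS | 2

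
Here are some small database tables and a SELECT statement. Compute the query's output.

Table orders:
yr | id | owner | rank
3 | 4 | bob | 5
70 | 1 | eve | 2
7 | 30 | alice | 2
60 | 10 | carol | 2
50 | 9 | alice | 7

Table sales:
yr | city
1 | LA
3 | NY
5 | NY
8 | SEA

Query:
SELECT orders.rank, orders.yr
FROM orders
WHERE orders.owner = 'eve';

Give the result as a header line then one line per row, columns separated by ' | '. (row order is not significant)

== RESULT ==
orders.rank | orders.yr
2 | 70

Derivation:
After WHERE (1 rows):
orders.yr | orders.id | orders.owner | orders.rank
70 | 1 | eve | 2
After SELECT (1 rows):
orders.rank | orders.yr
2 | 70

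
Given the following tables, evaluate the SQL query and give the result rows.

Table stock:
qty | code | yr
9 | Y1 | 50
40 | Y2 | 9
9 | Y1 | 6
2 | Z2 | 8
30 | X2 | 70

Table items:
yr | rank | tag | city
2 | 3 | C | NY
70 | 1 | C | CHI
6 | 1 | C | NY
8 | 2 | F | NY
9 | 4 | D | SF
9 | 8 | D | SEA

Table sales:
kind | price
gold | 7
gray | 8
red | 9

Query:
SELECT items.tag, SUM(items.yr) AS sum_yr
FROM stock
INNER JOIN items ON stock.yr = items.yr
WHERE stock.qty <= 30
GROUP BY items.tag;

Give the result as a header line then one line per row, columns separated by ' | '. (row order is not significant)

After JOIN items (5 rows):
stock.qty | stock.code | stock.yr | items.yr | items.rank | items.tag | items.city
40 | Y2 | 9 | 9 | 4 | D | SF
40 | Y2 | 9 | 9 | 8 | D | SEA
9 | Y1 | 6 | 6 | 1 | C | NY
2 | Z2 | 8 | 8 | 2 | F | NY
30 | X2 | 70 | 70 | 1 | C | CHI
After WHERE (3 rows):
stock.qty | stock.code | stock.yr | items.yr | items.rank | items.tag | items.city
9 | Y1 | 6 | 6 | 1 | C | NY
2 | Z2 | 8 | 8 | 2 | F | NY
30 | X2 | 70 | 70 | 1 | C | CHI
After GROUP BY (2 rows):
items.tag | sum_yr
C | 76
F | 8

== RESULT ==
items.tag | sum_yr
C | 76
F | 8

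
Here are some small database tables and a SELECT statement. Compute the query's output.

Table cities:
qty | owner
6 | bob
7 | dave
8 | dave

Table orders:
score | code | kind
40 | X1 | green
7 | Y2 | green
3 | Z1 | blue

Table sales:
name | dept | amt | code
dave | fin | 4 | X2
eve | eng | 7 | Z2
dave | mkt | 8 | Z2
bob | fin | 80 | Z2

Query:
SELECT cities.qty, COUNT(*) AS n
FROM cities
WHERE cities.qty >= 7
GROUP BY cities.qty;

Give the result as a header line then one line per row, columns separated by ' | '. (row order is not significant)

== RESULT ==
cities.qty | n
7 | 1
8 | 1

Derivation:
After WHERE (2 rows):
cities.qty | cities.owner
7 | dave
8 | dave
After GROUP BY (2 rows):
cities.qty | n
7 | 1
8 | 1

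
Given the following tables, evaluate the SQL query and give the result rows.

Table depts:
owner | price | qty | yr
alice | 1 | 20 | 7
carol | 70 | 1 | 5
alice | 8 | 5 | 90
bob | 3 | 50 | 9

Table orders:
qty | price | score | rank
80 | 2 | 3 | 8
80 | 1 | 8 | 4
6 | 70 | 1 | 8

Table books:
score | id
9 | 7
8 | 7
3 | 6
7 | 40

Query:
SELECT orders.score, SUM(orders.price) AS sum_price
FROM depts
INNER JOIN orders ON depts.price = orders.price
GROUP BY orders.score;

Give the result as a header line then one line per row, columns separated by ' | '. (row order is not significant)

== RESULT ==
orders.score | sum_price
8 | 1
1 | 70

Derivation:
After JOIN orders (2 rows):
depts.owner | depts.price | depts.qty | depts.yr | orders.qty | orders.price | orders.score | orders.rank
alice | 1 | 20 | 7 | 80 | 1 | 8 | 4
carol | 70 | 1 | 5 | 6 | 70 | 1 | 8
After GROUP BY (2 rows):
orders.score | sum_price
8 | 1
1 | 70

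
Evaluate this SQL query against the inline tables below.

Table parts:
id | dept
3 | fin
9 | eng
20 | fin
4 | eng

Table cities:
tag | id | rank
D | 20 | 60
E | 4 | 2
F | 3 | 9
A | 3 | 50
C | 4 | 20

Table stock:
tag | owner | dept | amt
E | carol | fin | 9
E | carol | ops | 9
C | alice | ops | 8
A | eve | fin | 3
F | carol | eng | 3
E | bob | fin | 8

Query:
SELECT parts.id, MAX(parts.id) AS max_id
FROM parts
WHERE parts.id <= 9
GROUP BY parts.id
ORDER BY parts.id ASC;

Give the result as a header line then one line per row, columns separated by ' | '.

After WHERE (3 rows):
parts.id | parts.dept
3 | fin
9 | eng
4 | eng
After GROUP BY (3 rows):
parts.id | max_id
3 | 3
9 | 9
4 | 4
After ORDER BY (3 rows):
parts.id | max_id
3 | 3
4 | 4
9 | 9

== RESULT ==
parts.id | max_id
3 | 3
4 | 4
9 | 9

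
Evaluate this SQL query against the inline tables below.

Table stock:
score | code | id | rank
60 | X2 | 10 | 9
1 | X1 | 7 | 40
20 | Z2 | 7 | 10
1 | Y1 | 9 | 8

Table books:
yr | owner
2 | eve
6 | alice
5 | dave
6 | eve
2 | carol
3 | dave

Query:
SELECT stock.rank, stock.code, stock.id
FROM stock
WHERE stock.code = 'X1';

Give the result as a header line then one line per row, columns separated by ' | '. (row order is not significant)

After WHERE (1 rows):
stock.score | stock.code | stock.id | stock.rank
1 | X1 | 7 | 40
After SELECT (1 rows):
stock.rank | stock.code | stock.id
40 | X1 | 7

== RESULT ==
stock.rank | stock.code | stock.id
40 | X1 | 7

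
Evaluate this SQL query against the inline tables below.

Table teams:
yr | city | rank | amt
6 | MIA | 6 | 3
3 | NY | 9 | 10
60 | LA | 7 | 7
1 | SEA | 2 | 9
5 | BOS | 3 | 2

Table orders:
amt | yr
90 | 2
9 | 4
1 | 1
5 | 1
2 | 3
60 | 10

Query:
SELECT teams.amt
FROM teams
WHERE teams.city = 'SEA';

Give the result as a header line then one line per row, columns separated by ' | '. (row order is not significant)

== RESULT ==
teams.amt
9

Derivation:
After WHERE (1 rows):
teams.yr | teams.city | teams.rank | teams.amt
1 | SEA | 2 | 9
After SELECT (1 rows):
teams.amt
9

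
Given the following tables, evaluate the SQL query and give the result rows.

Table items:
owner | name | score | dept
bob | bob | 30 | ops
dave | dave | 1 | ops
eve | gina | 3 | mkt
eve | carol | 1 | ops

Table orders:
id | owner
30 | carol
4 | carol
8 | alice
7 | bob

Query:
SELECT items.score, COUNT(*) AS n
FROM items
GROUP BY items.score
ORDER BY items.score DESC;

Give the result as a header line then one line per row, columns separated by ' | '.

After GROUP BY (3 rows):
items.score | n
30 | 1
1 | 2
3 | 1
After ORDER BY (3 rows):
items.score | n
30 | 1
3 | 1
1 | 2

== RESULT ==
items.score | n
30 | 1
3 | 1
1 | 2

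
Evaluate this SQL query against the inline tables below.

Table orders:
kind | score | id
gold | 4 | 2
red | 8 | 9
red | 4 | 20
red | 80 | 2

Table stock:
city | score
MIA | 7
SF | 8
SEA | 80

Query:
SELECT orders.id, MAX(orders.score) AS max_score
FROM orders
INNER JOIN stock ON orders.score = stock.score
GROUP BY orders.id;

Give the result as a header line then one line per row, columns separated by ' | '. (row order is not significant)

After JOIN stock (2 rows):
orders.kind | orders.score | orders.id | stock.city | stock.score
red | 8 | 9 | SF | 8
red | 80 | 2 | SEA | 80
After GROUP BY (2 rows):
orders.id | max_score
9 | 8
2 | 80

== RESULT ==
orders.id | max_score
9 | 8
2 | 80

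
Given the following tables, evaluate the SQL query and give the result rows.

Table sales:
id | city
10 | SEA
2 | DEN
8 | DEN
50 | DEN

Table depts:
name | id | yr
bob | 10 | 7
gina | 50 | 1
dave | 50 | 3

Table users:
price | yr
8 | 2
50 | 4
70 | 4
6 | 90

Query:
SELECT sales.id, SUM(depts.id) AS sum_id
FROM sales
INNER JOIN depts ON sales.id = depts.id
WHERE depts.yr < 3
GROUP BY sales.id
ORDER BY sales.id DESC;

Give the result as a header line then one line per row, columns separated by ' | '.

== RESULT ==
sales.id | sum_id
50 | 50

Derivation:
After JOIN depts (3 rows):
sales.id | sales.city | depts.name | depts.id | depts.yr
10 | SEA | bob | 10 | 7
50 | DEN | gina | 50 | 1
50 | DEN | dave | 50 | 3
After WHERE (1 rows):
sales.id | sales.city | depts.name | depts.id | depts.yr
50 | DEN | gina | 50 | 1
After GROUP BY (1 rows):
sales.id | sum_id
50 | 50
After ORDER BY (1 rows):
sales.id | sum_id
50 | 50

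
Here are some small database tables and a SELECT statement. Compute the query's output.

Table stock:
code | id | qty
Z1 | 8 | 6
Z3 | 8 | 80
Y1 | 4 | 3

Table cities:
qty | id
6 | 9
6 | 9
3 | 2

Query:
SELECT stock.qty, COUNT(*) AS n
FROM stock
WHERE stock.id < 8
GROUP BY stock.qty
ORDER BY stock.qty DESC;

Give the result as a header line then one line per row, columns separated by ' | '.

== RESULT ==
stock.qty | n
3 | 1

Derivation:
After WHERE (1 rows):
stock.code | stock.id | stock.qty
Y1 | 4 | 3
After GROUP BY (1 rows):
stock.qty | n
3 | 1
After ORDER BY (1 rows):
stock.qty | n
3 | 1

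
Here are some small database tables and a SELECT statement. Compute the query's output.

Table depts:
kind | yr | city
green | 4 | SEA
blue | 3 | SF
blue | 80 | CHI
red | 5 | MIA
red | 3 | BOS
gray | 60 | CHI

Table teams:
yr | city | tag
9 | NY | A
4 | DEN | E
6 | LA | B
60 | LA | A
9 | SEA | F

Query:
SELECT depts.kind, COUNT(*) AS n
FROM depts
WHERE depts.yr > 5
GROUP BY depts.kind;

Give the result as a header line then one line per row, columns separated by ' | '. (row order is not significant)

After WHERE (2 rows):
depts.kind | depts.yr | depts.city
blue | 80 | CHI
gray | 60 | CHI
After GROUP BY (2 rows):
depts.kind | n
blue | 1
gray | 1

== RESULT ==
depts.kind | n
blue | 1
gray | 1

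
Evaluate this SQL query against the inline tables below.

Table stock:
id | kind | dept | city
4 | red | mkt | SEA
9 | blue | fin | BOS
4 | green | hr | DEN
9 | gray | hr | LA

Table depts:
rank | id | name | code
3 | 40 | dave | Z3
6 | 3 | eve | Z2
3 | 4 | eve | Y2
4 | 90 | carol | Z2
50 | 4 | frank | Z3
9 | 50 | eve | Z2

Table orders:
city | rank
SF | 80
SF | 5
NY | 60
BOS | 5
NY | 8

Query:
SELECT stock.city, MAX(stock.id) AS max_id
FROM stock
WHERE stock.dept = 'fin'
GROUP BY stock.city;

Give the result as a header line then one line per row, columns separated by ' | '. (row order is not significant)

After WHERE (1 rows):
stock.id | stock.kind | stock.dept | stock.city
9 | blue | fin | BOS
After GROUP BY (1 rows):
stock.city | max_id
BOS | 9

== RESULT ==
stock.city | max_id
BOS | 9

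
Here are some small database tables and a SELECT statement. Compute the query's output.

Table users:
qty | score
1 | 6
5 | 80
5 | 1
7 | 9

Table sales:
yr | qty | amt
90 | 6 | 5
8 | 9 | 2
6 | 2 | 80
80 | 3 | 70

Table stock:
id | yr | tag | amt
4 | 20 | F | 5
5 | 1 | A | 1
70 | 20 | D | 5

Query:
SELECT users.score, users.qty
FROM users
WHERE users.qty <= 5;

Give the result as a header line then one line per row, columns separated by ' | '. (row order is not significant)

== RESULT ==
users.score | users.qty
6 | 1
80 | 5
1 | 5

Derivation:
After WHERE (3 rows):
users.qty | users.score
1 | 6
5 | 80
5 | 1
After SELECT (3 rows):
users.score | users.qty
6 | 1
80 | 5
1 | 5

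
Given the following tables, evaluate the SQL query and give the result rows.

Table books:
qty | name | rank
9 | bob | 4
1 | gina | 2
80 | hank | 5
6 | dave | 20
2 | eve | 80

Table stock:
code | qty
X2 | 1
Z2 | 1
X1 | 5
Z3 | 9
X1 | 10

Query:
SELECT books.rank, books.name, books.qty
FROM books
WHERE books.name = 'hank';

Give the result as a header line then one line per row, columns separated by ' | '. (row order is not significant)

== RESULT ==
books.rank | books.name | books.qty
5 | hank | 80

Derivation:
After WHERE (1 rows):
books.qty | books.name | books.rank
80 | hank | 5
After SELECT (1 rows):
books.rank | books.name | books.qty
5 | hank | 80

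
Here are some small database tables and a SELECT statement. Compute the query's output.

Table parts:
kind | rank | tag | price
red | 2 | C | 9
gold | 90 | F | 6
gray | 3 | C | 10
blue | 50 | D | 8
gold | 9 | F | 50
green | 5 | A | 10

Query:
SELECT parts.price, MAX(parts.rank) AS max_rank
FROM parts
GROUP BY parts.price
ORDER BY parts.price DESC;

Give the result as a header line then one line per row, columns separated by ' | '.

== RESULT ==
parts.price | max_rank
50 | 9
10 | 5
9 | 2
8 | 50
6 | 90

Derivation:
After GROUP BY (5 rows):
parts.price | max_rank
9 | 2
6 | 90
10 | 5
8 | 50
50 | 9
After ORDER BY (5 rows):
parts.price | max_rank
50 | 9
10 | 5
9 | 2
8 | 50
6 | 90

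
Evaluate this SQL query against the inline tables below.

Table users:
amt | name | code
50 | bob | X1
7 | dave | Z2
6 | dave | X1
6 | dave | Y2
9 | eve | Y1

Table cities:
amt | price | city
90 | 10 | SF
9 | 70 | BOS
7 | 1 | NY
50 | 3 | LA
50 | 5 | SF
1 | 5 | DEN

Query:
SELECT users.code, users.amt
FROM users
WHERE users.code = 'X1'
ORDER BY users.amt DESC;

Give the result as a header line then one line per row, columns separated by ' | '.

== RESULT ==
users.code | users.amt
X1 | 50
X1 | 6

Derivation:
After WHERE (2 rows):
users.amt | users.name | users.code
50 | bob | X1
6 | dave | X1
After SELECT (2 rows):
users.code | users.amt
X1 | 50
X1 | 6
After ORDER BY (2 rows):
users.code | users.amt
X1 | 50
X1 | 6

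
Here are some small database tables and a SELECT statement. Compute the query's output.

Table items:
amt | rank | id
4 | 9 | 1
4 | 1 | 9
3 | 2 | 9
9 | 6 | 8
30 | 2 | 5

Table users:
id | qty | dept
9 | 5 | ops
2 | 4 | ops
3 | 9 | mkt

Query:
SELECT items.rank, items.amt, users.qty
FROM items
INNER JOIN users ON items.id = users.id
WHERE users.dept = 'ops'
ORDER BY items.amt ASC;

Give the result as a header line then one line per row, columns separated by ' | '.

After JOIN users (2 rows):
items.amt | items.rank | items.id | users.id | users.qty | users.dept
4 | 1 | 9 | 9 | 5 | ops
3 | 2 | 9 | 9 | 5 | ops
After WHERE (2 rows):
items.amt | items.rank | items.id | users.id | users.qty | users.dept
4 | 1 | 9 | 9 | 5 | ops
3 | 2 | 9 | 9 | 5 | ops
After SELECT (2 rows):
items.rank | items.amt | users.qty
1 | 4 | 5
2 | 3 | 5
After ORDER BY (2 rows):
items.rank | items.amt | users.qty
2 | 3 | 5
1 | 4 | 5

== RESULT ==
items.rank | items.amt | users.qty
2 | 3 | 5
1 | 4 | 5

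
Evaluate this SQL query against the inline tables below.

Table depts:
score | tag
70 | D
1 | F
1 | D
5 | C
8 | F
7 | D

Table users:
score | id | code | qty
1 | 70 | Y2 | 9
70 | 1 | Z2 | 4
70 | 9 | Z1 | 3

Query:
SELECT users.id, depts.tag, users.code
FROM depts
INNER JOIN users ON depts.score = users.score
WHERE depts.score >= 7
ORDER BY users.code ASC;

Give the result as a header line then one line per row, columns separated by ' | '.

== RESULT ==
users.id | depts.tag | users.code
9 | D | Z1
1 | D | Z2

Derivation:
After JOIN users (4 rows):
depts.score | depts.tag | users.score | users.id | users.code | users.qty
70 | D | 70 | 1 | Z2 | 4
70 | D | 70 | 9 | Z1 | 3
1 | F | 1 | 70 | Y2 | 9
1 | D | 1 | 70 | Y2 | 9
After WHERE (2 rows):
depts.score | depts.tag | users.score | users.id | users.code | users.qty
70 | D | 70 | 1 | Z2 | 4
70 | D | 70 | 9 | Z1 | 3
After SELECT (2 rows):
users.id | depts.tag | users.code
1 | D | Z2
9 | D | Z1
After ORDER BY (2 rows):
users.id | depts.tag | users.code
9 | D | Z1
1 | D | Z2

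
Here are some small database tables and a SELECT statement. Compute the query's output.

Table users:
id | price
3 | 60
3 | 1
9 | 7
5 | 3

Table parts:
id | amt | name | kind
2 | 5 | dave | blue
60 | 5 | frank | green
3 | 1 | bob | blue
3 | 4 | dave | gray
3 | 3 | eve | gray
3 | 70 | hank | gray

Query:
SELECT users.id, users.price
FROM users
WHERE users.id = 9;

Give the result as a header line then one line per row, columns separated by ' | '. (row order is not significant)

== RESULT ==
users.id | users.price
9 | 7

Derivation:
After WHERE (1 rows):
users.id | users.price
9 | 7
After SELECT (1 rows):
users.id | users.price
9 | 7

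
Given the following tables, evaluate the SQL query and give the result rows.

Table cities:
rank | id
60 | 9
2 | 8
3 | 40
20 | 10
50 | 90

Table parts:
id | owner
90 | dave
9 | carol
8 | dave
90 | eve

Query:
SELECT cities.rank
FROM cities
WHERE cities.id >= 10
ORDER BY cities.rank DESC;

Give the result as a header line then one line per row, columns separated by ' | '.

== RESULT ==
cities.rank
50
20
3

Derivation:
After WHERE (3 rows):
cities.rank | cities.id
3 | 40
20 | 10
50 | 90
After SELECT (3 rows):
cities.rank
3
20
50
After ORDER BY (3 rows):
cities.rank
50
20
3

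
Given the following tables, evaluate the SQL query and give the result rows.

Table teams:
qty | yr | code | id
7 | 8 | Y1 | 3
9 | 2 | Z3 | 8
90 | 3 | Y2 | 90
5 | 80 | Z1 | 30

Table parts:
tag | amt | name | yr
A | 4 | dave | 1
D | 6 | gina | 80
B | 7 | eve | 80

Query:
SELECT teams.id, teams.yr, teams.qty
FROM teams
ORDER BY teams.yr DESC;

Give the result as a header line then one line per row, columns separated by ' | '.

After SELECT (4 rows):
teams.id | teams.yr | teams.qty
3 | 8 | 7
8 | 2 | 9
90 | 3 | 90
30 | 80 | 5
After ORDER BY (4 rows):
teams.id | teams.yr | teams.qty
30 | 80 | 5
3 | 8 | 7
90 | 3 | 90
8 | 2 | 9

== RESULT ==
teams.id | teams.yr | teams.qty
30 | 80 | 5
3 | 8 | 7
90 | 3 | 90
8 | 2 | 9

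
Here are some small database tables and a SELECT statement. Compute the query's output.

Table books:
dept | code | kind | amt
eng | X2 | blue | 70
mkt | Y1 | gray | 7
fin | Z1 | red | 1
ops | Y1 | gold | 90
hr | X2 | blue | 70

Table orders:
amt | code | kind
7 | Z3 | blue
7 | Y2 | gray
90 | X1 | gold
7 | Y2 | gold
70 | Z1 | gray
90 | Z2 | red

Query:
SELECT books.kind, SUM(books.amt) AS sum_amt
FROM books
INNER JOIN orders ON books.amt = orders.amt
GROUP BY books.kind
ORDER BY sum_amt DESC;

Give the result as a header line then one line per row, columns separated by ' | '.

== RESULT ==
books.kind | sum_amt
gold | 180
blue | 140
gray | 21

Derivation:
After JOIN orders (7 rows):
books.dept | books.code | books.kind | books.amt | orders.amt | orders.code | orders.kind
eng | X2 | blue | 70 | 70 | Z1 | gray
mkt | Y1 | gray | 7 | 7 | Z3 | blue
mkt | Y1 | gray | 7 | 7 | Y2 | gray
mkt | Y1 | gray | 7 | 7 | Y2 | gold
ops | Y1 | gold | 90 | 90 | X1 | gold
ops | Y1 | gold | 90 | 90 | Z2 | red
hr | X2 | blue | 70 | 70 | Z1 | gray
After GROUP BY (3 rows):
books.kind | sum_amt
blue | 140
gray | 21
gold | 180
After ORDER BY (3 rows):
books.kind | sum_amt
gold | 180
blue | 140
gray | 21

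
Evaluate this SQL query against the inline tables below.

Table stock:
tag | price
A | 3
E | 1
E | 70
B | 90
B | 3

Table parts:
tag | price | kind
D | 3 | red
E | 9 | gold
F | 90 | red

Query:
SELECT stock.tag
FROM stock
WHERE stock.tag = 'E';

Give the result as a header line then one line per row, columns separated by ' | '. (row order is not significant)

== RESULT ==
stock.tag
E
E

Derivation:
After WHERE (2 rows):
stock.tag | stock.price
E | 1
E | 70
After SELECT (2 rows):
stock.tag
E
E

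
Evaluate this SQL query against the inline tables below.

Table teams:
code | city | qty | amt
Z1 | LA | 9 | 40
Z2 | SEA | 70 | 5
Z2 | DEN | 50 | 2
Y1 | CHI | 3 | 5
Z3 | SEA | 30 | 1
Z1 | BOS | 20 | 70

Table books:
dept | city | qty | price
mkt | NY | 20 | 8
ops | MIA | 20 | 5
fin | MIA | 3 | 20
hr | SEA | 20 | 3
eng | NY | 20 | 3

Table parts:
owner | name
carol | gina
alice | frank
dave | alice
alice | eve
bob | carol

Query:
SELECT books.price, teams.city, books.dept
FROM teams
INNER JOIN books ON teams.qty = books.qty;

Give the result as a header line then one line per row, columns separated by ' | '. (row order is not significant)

After JOIN books (5 rows):
teams.code | teams.city | teams.qty | teams.amt | books.dept | books.city | books.qty | books.price
Y1 | CHI | 3 | 5 | fin | MIA | 3 | 20
Z1 | BOS | 20 | 70 | mkt | NY | 20 | 8
Z1 | BOS | 20 | 70 | ops | MIA | 20 | 5
Z1 | BOS | 20 | 70 | hr | SEA | 20 | 3
Z1 | BOS | 20 | 70 | eng | NY | 20 | 3
After SELECT (5 rows):
books.price | teams.city | books.dept
20 | CHI | fin
8 | BOS | mkt
5 | BOS | ops
3 | BOS | hr
3 | BOS | eng

== RESULT ==
books.price | teams.city | books.dept
20 | CHI | fin
8 | BOS | mkt
5 | BOS | ops
3 | BOS | hr
3 | BOS | eng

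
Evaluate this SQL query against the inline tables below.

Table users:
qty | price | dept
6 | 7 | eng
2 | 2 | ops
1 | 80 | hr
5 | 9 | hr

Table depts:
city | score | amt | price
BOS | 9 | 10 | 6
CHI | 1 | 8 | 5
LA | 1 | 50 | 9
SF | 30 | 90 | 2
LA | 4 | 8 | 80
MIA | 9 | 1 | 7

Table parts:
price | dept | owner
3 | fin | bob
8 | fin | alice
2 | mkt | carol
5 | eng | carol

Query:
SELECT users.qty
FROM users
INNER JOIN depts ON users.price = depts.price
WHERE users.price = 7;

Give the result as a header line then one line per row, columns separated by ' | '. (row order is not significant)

After JOIN depts (4 rows):
users.qty | users.price | users.dept | depts.city | depts.score | depts.amt | depts.price
6 | 7 | eng | MIA | 9 | 1 | 7
2 | 2 | ops | SF | 30 | 90 | 2
1 | 80 | hr | LA | 4 | 8 | 80
5 | 9 | hr | LA | 1 | 50 | 9
After WHERE (1 rows):
users.qty | users.price | users.dept | depts.city | depts.score | depts.amt | depts.price
6 | 7 | eng | MIA | 9 | 1 | 7
After SELECT (1 rows):
users.qty
6

== RESULT ==
users.qty
6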